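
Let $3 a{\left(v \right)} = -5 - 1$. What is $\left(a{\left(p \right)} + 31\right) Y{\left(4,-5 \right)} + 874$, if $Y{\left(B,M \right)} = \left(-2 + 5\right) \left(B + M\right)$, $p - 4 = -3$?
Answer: $787$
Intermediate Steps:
$p = 1$ ($p = 4 - 3 = 1$)
$a{\left(v \right)} = -2$ ($a{\left(v \right)} = \frac{-5 - 1}{3} = \frac{1}{3} \left(-6\right) = -2$)
$Y{\left(B,M \right)} = 3 B + 3 M$ ($Y{\left(B,M \right)} = 3 \left(B + M\right) = 3 B + 3 M$)
$\left(a{\left(p \right)} + 31\right) Y{\left(4,-5 \right)} + 874 = \left(-2 + 31\right) \left(3 \cdot 4 + 3 \left(-5\right)\right) + 874 = 29 \left(12 - 15\right) + 874 = 29 \left(-3\right) + 874 = -87 + 874 = 787$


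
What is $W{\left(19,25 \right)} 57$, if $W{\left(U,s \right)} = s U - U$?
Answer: $25992$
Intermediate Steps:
$W{\left(U,s \right)} = - U + U s$ ($W{\left(U,s \right)} = U s - U = - U + U s$)
$W{\left(19,25 \right)} 57 = 19 \left(-1 + 25\right) 57 = 19 \cdot 24 \cdot 57 = 456 \cdot 57 = 25992$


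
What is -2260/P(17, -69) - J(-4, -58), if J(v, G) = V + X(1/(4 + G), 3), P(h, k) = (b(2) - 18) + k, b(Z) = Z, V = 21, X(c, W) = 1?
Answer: 78/17 ≈ 4.5882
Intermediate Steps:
P(h, k) = -16 + k (P(h, k) = (2 - 18) + k = -16 + k)
J(v, G) = 22 (J(v, G) = 21 + 1 = 22)
-2260/P(17, -69) - J(-4, -58) = -2260/(-16 - 69) - 1*22 = -2260/(-85) - 22 = -2260*(-1/85) - 22 = 452/17 - 22 = 78/17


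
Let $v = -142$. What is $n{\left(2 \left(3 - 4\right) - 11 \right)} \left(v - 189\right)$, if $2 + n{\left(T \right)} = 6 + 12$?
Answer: $-5296$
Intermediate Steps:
$n{\left(T \right)} = 16$ ($n{\left(T \right)} = -2 + \left(6 + 12\right) = -2 + 18 = 16$)
$n{\left(2 \left(3 - 4\right) - 11 \right)} \left(v - 189\right) = 16 \left(-142 - 189\right) = 16 \left(-331\right) = -5296$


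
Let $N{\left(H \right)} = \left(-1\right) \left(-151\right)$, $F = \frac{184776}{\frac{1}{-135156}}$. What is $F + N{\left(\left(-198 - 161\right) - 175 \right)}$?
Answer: $-24973584905$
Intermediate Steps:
$F = -24973585056$ ($F = \frac{184776}{- \frac{1}{135156}} = 184776 \left(-135156\right) = -24973585056$)
$N{\left(H \right)} = 151$
$F + N{\left(\left(-198 - 161\right) - 175 \right)} = -24973585056 + 151 = -24973584905$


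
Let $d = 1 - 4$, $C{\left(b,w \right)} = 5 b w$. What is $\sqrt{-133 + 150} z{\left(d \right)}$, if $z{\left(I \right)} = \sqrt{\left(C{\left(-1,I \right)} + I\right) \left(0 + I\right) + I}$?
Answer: $i \sqrt{663} \approx 25.749 i$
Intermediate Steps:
$C{\left(b,w \right)} = 5 b w$
$d = -3$ ($d = 1 - 4 = -3$)
$z{\left(I \right)} = \sqrt{I - 4 I^{2}}$ ($z{\left(I \right)} = \sqrt{\left(5 \left(-1\right) I + I\right) \left(0 + I\right) + I} = \sqrt{\left(- 5 I + I\right) I + I} = \sqrt{- 4 I I + I} = \sqrt{- 4 I^{2} + I} = \sqrt{I - 4 I^{2}}$)
$\sqrt{-133 + 150} z{\left(d \right)} = \sqrt{-133 + 150} \sqrt{- 3 \left(1 - -12\right)} = \sqrt{17} \sqrt{- 3 \left(1 + 12\right)} = \sqrt{17} \sqrt{\left(-3\right) 13} = \sqrt{17} \sqrt{-39} = \sqrt{17} i \sqrt{39} = i \sqrt{663}$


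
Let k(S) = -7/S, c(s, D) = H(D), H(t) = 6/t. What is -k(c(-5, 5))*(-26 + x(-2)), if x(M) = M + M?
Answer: -175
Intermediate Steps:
x(M) = 2*M
c(s, D) = 6/D
-k(c(-5, 5))*(-26 + x(-2)) = -(-7/(6/5))*(-26 + 2*(-2)) = -(-7/(6*(⅕)))*(-26 - 4) = -(-7/6/5)*(-30) = -(-7*⅚)*(-30) = -(-35)*(-30)/6 = -1*175 = -175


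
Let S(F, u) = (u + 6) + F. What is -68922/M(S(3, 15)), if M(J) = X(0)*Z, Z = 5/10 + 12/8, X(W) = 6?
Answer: -11487/2 ≈ -5743.5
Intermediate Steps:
Z = 2 (Z = 5*(1/10) + 12*(1/8) = 1/2 + 3/2 = 2)
S(F, u) = 6 + F + u (S(F, u) = (6 + u) + F = 6 + F + u)
M(J) = 12 (M(J) = 6*2 = 12)
-68922/M(S(3, 15)) = -68922/12 = -68922*1/12 = -11487/2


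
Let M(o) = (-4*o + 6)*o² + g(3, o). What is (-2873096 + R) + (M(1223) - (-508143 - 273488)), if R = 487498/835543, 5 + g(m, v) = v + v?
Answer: -6108003916000976/835543 ≈ -7.3102e+9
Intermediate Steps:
g(m, v) = -5 + 2*v (g(m, v) = -5 + (v + v) = -5 + 2*v)
R = 487498/835543 (R = 487498*(1/835543) = 487498/835543 ≈ 0.58345)
M(o) = -5 + 2*o + o²*(6 - 4*o) (M(o) = (-4*o + 6)*o² + (-5 + 2*o) = (6 - 4*o)*o² + (-5 + 2*o) = o²*(6 - 4*o) + (-5 + 2*o) = -5 + 2*o + o²*(6 - 4*o))
(-2873096 + R) + (M(1223) - (-508143 - 273488)) = (-2873096 + 487498/835543) + ((-5 - 4*1223³ + 2*1223 + 6*1223²) - (-508143 - 273488)) = -2400594763630/835543 + ((-5 - 4*1829276567 + 2446 + 6*1495729) - 1*(-781631)) = -2400594763630/835543 + ((-5 - 7317106268 + 2446 + 8974374) + 781631) = -2400594763630/835543 + (-7308129453 + 781631) = -2400594763630/835543 - 7307347822 = -6108003916000976/835543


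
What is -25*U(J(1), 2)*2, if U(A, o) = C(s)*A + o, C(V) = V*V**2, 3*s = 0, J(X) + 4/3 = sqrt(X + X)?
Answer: -100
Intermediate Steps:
J(X) = -4/3 + sqrt(2)*sqrt(X) (J(X) = -4/3 + sqrt(X + X) = -4/3 + sqrt(2*X) = -4/3 + sqrt(2)*sqrt(X))
s = 0 (s = (1/3)*0 = 0)
C(V) = V**3
U(A, o) = o (U(A, o) = 0**3*A + o = 0*A + o = 0 + o = o)
-25*U(J(1), 2)*2 = -25*2*2 = -50*2 = -100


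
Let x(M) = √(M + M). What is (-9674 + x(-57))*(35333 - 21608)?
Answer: -132775650 + 13725*I*√114 ≈ -1.3278e+8 + 1.4654e+5*I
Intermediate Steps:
x(M) = √2*√M (x(M) = √(2*M) = √2*√M)
(-9674 + x(-57))*(35333 - 21608) = (-9674 + √2*√(-57))*(35333 - 21608) = (-9674 + √2*(I*√57))*13725 = (-9674 + I*√114)*13725 = -132775650 + 13725*I*√114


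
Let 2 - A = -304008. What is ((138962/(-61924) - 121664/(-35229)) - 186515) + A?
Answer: 128160200428129/1090760298 ≈ 1.1750e+5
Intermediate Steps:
A = 304010 (A = 2 - 1*(-304008) = 2 + 304008 = 304010)
((138962/(-61924) - 121664/(-35229)) - 186515) + A = ((138962/(-61924) - 121664/(-35229)) - 186515) + 304010 = ((138962*(-1/61924) - 121664*(-1/35229)) - 186515) + 304010 = ((-69481/30962 + 121664/35229) - 186515) + 304010 = (1319214619/1090760298 - 186515) + 304010 = -203441837766851/1090760298 + 304010 = 128160200428129/1090760298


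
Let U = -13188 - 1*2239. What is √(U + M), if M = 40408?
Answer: √24981 ≈ 158.05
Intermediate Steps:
U = -15427 (U = -13188 - 2239 = -15427)
√(U + M) = √(-15427 + 40408) = √24981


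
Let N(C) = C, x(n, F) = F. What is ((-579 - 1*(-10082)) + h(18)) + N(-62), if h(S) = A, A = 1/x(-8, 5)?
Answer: 47206/5 ≈ 9441.2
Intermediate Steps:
A = 1/5 ≈ 0.20000
h(S) = 1/5
((-579 - 1*(-10082)) + h(18)) + N(-62) = ((-579 - 1*(-10082)) + 1/5) - 62 = ((-579 + 10082) + 1/5) - 62 = (9503 + 1/5) - 62 = 47516/5 - 62 = 47206/5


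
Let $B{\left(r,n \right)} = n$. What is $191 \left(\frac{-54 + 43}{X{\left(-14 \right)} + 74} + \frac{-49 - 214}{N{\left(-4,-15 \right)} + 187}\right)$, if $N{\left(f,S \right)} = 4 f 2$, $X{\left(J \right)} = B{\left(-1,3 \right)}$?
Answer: $- \frac{381236}{1085} \approx -351.37$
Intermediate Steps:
$X{\left(J \right)} = 3$
$N{\left(f,S \right)} = 8 f$
$191 \left(\frac{-54 + 43}{X{\left(-14 \right)} + 74} + \frac{-49 - 214}{N{\left(-4,-15 \right)} + 187}\right) = 191 \left(\frac{-54 + 43}{3 + 74} + \frac{-49 - 214}{8 \left(-4\right) + 187}\right) = 191 \left(- \frac{11}{77} - \frac{263}{-32 + 187}\right) = 191 \left(\left(-11\right) \frac{1}{77} - \frac{263}{155}\right) = 191 \left(- \frac{1}{7} - \frac{263}{155}\right) = 191 \left(- \frac{1996}{1085}\right) = - \frac{381236}{1085}$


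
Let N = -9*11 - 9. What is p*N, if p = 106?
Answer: -11448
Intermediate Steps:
N = -108 (N = -99 - 9 = -108)
p*N = 106*(-108) = -11448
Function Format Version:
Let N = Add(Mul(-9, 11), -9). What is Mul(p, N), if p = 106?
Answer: -11448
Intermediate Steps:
N = -108 (N = Add(-99, -9) = -108)
Mul(p, N) = Mul(106, -108) = -11448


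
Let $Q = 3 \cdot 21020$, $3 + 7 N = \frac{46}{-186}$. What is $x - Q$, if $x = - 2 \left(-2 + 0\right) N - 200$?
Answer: $- \frac{41183468}{651} \approx -63262.0$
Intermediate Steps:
$N = - \frac{302}{651}$ ($N = - \frac{3}{7} + \frac{46 \frac{1}{-186}}{7} = - \frac{3}{7} + \frac{46 \left(- \frac{1}{186}\right)}{7} = - \frac{3}{7} + \frac{1}{7} \left(- \frac{23}{93}\right) = - \frac{3}{7} - \frac{23}{651} = - \frac{302}{651} \approx -0.4639$)
$Q = 63060$
$x = - \frac{131408}{651}$ ($x = - 2 \left(-2 + 0\right) \left(- \frac{302}{651}\right) - 200 = \left(-2\right) \left(-2\right) \left(- \frac{302}{651}\right) - 200 = 4 \left(- \frac{302}{651}\right) - 200 = - \frac{1208}{651} - 200 = - \frac{131408}{651} \approx -201.86$)
$x - Q = - \frac{131408}{651} - 63060 = - \frac{41183468}{651}$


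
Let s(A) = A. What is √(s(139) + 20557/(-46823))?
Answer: 4*√18986258270/46823 ≈ 11.771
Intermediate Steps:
√(s(139) + 20557/(-46823)) = √(139 + 20557/(-46823)) = √(139 + 20557*(-1/46823)) = √(139 - 20557/46823) = √(6487840/46823) = 4*√18986258270/46823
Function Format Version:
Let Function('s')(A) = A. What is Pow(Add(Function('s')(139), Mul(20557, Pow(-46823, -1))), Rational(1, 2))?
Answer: Mul(Rational(4, 46823), Pow(18986258270, Rational(1, 2))) ≈ 11.771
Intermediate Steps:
Pow(Add(Function('s')(139), Mul(20557, Pow(-46823, -1))), Rational(1, 2)) = Pow(Add(139, Mul(20557, Pow(-46823, -1))), Rational(1, 2)) = Pow(Add(139, Mul(20557, Rational(-1, 46823))), Rational(1, 2)) = Pow(Add(139, Rational(-20557, 46823)), Rational(1, 2)) = Pow(Rational(6487840, 46823), Rational(1, 2)) = Mul(Rational(4, 46823), Pow(18986258270, Rational(1, 2)))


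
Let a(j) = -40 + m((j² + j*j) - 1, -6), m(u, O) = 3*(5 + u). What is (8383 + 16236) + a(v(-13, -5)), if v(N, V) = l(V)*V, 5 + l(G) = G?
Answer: 39591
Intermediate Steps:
m(u, O) = 15 + 3*u
l(G) = -5 + G
v(N, V) = V*(-5 + V) (v(N, V) = (-5 + V)*V = V*(-5 + V))
a(j) = -28 + 6*j² (a(j) = -40 + (15 + 3*((j² + j*j) - 1)) = -40 + (15 + 3*((j² + j²) - 1)) = -40 + (15 + 3*(2*j² - 1)) = -40 + (15 + 3*(-1 + 2*j²)) = -40 + (15 + (-3 + 6*j²)) = -40 + (12 + 6*j²) = -28 + 6*j²)
(8383 + 16236) + a(v(-13, -5)) = (8383 + 16236) + (-28 + 6*(-5*(-5 - 5))²) = 24619 + (-28 + 6*(-5*(-10))²) = 24619 + (-28 + 6*50²) = 24619 + (-28 + 6*2500) = 24619 + (-28 + 15000) = 24619 + 14972 = 39591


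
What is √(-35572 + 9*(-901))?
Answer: 209*I ≈ 209.0*I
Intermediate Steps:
√(-35572 + 9*(-901)) = √(-35572 - 8109) = √(-43681) = 209*I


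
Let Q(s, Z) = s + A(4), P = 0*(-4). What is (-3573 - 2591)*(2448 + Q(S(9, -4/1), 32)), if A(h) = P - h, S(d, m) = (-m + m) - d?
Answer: -15009340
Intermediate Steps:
P = 0
S(d, m) = -d (S(d, m) = 0 - d = -d)
A(h) = -h (A(h) = 0 - h = -h)
Q(s, Z) = -4 + s (Q(s, Z) = s - 1*4 = s - 4 = -4 + s)
(-3573 - 2591)*(2448 + Q(S(9, -4/1), 32)) = (-3573 - 2591)*(2448 + (-4 - 1*9)) = -6164*(2448 + (-4 - 9)) = -6164*(2448 - 13) = -6164*2435 = -15009340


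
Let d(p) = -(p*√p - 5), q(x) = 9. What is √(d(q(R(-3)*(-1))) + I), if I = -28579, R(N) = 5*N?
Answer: I*√28601 ≈ 169.12*I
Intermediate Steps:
d(p) = 5 - p^(3/2) (d(p) = -(p^(3/2) - 5) = -(-5 + p^(3/2)) = 5 - p^(3/2))
√(d(q(R(-3)*(-1))) + I) = √((5 - 9^(3/2)) - 28579) = √((5 - 1*27) - 28579) = √((5 - 27) - 28579) = √(-22 - 28579) = √(-28601) = I*√28601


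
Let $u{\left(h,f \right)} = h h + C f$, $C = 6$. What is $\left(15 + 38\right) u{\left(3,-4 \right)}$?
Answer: $-795$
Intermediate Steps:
$u{\left(h,f \right)} = h^{2} + 6 f$ ($u{\left(h,f \right)} = h h + 6 f = h^{2} + 6 f$)
$\left(15 + 38\right) u{\left(3,-4 \right)} = \left(15 + 38\right) \left(3^{2} + 6 \left(-4\right)\right) = 53 \left(9 - 24\right) = 53 \left(-15\right) = -795$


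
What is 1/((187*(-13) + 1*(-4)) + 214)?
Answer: -1/2221 ≈ -0.00045025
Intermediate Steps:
1/((187*(-13) + 1*(-4)) + 214) = 1/((-2431 - 4) + 214) = 1/(-2435 + 214) = 1/(-2221) = -1/2221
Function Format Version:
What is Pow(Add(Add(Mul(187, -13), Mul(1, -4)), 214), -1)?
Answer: Rational(-1, 2221) ≈ -0.00045025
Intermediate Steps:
Pow(Add(Add(Mul(187, -13), Mul(1, -4)), 214), -1) = Pow(Add(Add(-2431, -4), 214), -1) = Pow(Add(-2435, 214), -1) = Pow(-2221, -1) = Rational(-1, 2221)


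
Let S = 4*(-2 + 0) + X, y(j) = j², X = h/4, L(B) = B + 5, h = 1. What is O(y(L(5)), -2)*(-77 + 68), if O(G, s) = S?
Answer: 279/4 ≈ 69.750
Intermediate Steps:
L(B) = 5 + B
X = ¼ (X = 1/4 = 1*(¼) = ¼ ≈ 0.25000)
S = -31/4 (S = 4*(-2 + 0) + ¼ = 4*(-2) + ¼ = -8 + ¼ = -31/4 ≈ -7.7500)
O(G, s) = -31/4
O(y(L(5)), -2)*(-77 + 68) = -31*(-77 + 68)/4 = -31/4*(-9) = 279/4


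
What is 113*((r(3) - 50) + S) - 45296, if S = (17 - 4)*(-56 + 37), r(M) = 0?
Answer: -78857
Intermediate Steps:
S = -247 (S = 13*(-19) = -247)
113*((r(3) - 50) + S) - 45296 = 113*((0 - 50) - 247) - 45296 = 113*(-50 - 247) - 45296 = 113*(-297) - 45296 = -33561 - 45296 = -78857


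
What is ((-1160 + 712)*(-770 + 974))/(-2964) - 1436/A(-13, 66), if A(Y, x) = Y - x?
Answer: 956356/19513 ≈ 49.011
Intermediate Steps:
((-1160 + 712)*(-770 + 974))/(-2964) - 1436/A(-13, 66) = ((-1160 + 712)*(-770 + 974))/(-2964) - 1436/(-13 - 1*66) = -448*204*(-1/2964) - 1436/(-13 - 66) = -91392*(-1/2964) - 1436/(-79) = 7616/247 - 1436*(-1/79) = 7616/247 + 1436/79 = 956356/19513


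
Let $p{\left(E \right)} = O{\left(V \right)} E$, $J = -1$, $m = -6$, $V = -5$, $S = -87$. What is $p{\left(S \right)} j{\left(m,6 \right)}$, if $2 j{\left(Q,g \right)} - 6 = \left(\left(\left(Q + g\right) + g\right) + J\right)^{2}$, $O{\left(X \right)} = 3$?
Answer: $- \frac{8091}{2} \approx -4045.5$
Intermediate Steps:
$p{\left(E \right)} = 3 E$
$j{\left(Q,g \right)} = 3 + \frac{\left(-1 + Q + 2 g\right)^{2}}{2}$ ($j{\left(Q,g \right)} = 3 + \frac{\left(\left(\left(Q + g\right) + g\right) - 1\right)^{2}}{2} = 3 + \frac{\left(\left(Q + 2 g\right) - 1\right)^{2}}{2} = 3 + \frac{\left(-1 + Q + 2 g\right)^{2}}{2}$)
$p{\left(S \right)} j{\left(m,6 \right)} = 3 \left(-87\right) \left(3 + \frac{\left(-1 - 6 + 2 \cdot 6\right)^{2}}{2}\right) = - 261 \left(3 + \frac{\left(-1 - 6 + 12\right)^{2}}{2}\right) = - 261 \left(3 + \frac{5^{2}}{2}\right) = - 261 \left(3 + \frac{1}{2} \cdot 25\right) = - 261 \left(3 + \frac{25}{2}\right) = \left(-261\right) \frac{31}{2} = - \frac{8091}{2}$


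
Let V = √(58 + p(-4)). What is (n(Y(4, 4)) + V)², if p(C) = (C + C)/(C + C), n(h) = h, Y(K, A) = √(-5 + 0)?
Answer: 54 + 2*I*√295 ≈ 54.0 + 34.351*I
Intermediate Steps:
Y(K, A) = I*√5 (Y(K, A) = √(-5) = I*√5)
p(C) = 1 (p(C) = (2*C)/((2*C)) = (2*C)*(1/(2*C)) = 1)
V = √59 (V = √(58 + 1) = √59 ≈ 7.6811)
(n(Y(4, 4)) + V)² = (I*√5 + √59)² = (√59 + I*√5)²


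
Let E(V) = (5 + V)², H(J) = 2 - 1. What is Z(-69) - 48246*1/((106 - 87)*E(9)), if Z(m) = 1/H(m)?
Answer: -22261/1862 ≈ -11.955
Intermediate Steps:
H(J) = 1
Z(m) = 1 (Z(m) = 1/1 = 1)
Z(-69) - 48246*1/((106 - 87)*E(9)) = 1 - 48246*1/((5 + 9)²*(106 - 87)) = 1 - 48246/(19*14²) = 1 - 48246/(19*196) = 1 - 48246/3724 = 1 - 48246*1/3724 = 1 - 24123/1862 = -22261/1862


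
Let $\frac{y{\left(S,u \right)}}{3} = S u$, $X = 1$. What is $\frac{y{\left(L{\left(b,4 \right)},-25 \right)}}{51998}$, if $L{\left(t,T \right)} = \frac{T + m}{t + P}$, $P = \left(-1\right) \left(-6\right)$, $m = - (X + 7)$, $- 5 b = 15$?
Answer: $\frac{50}{25999} \approx 0.0019232$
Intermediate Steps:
$b = -3$ ($b = \left(- \frac{1}{5}\right) 15 = -3$)
$m = -8$ ($m = - (1 + 7) = \left(-1\right) 8 = -8$)
$P = 6$
$L{\left(t,T \right)} = \frac{-8 + T}{6 + t}$ ($L{\left(t,T \right)} = \frac{T - 8}{t + 6} = \frac{-8 + T}{6 + t}$)
$y{\left(S,u \right)} = 3 S u$
$\frac{y{\left(L{\left(b,4 \right)},-25 \right)}}{51998} = \frac{3 \frac{-8 + 4}{6 - 3} \left(-25\right)}{51998} = 3 \cdot \frac{1}{3} \left(-4\right) \left(-25\right) \frac{1}{51998} = 3 \left(- \frac{4}{3}\right) \left(-25\right) \frac{1}{51998} = 100 \cdot \frac{1}{51998} = \frac{50}{25999}$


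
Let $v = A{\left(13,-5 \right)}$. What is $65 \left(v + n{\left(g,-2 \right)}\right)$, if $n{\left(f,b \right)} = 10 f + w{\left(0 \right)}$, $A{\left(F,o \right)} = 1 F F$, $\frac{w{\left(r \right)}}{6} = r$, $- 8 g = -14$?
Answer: $\frac{24245}{2} \approx 12123.0$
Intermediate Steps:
$g = \frac{7}{4}$ ($g = \left(- \frac{1}{8}\right) \left(-14\right) = \frac{7}{4} \approx 1.75$)
$w{\left(r \right)} = 6 r$
$A{\left(F,o \right)} = F^{2}$ ($A{\left(F,o \right)} = F F = F^{2}$)
$v = 169$ ($v = 13^{2} = 169$)
$n{\left(f,b \right)} = 10 f$ ($n{\left(f,b \right)} = 10 f + 6 \cdot 0 = 10 f + 0 = 10 f$)
$65 \left(v + n{\left(g,-2 \right)}\right) = 65 \left(169 + 10 \cdot \frac{7}{4}\right) = 65 \left(169 + \frac{35}{2}\right) = 65 \cdot \frac{373}{2} = \frac{24245}{2}$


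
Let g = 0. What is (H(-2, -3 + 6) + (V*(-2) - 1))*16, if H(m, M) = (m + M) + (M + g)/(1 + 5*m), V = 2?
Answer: -208/3 ≈ -69.333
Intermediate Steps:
H(m, M) = M + m + M/(1 + 5*m) (H(m, M) = (m + M) + (M + 0)/(1 + 5*m) = (M + m) + M/(1 + 5*m) = M + m + M/(1 + 5*m))
(H(-2, -3 + 6) + (V*(-2) - 1))*16 = ((-2 + 2*(-3 + 6) + 5*(-2)**2 + 5*(-3 + 6)*(-2))/(1 + 5*(-2)) + (2*(-2) - 1))*16 = ((-2 + 2*3 + 5*4 + 5*3*(-2))/(1 - 10) + (-4 - 1))*16 = ((-2 + 6 + 20 - 30)/(-9) - 5)*16 = (-1/9*(-6) - 5)*16 = (2/3 - 5)*16 = -13/3*16 = -208/3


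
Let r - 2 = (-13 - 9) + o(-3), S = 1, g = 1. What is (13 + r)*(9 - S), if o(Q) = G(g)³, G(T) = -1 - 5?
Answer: -1784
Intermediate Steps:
G(T) = -6
o(Q) = -216 (o(Q) = (-6)³ = -216)
r = -236 (r = 2 + ((-13 - 9) - 216) = 2 + (-22 - 216) = 2 - 238 = -236)
(13 + r)*(9 - S) = (13 - 236)*(9 - 1*1) = -223*(9 - 1) = -223*8 = -1784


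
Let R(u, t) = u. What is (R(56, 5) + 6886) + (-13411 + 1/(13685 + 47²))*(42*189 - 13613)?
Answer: 1209761743423/15894 ≈ 7.6114e+7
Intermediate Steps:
(R(56, 5) + 6886) + (-13411 + 1/(13685 + 47²))*(42*189 - 13613) = (56 + 6886) + (-13411 + 1/(13685 + 47²))*(42*189 - 13613) = 6942 + (-13411 + 1/(13685 + 2209))*(7938 - 13613) = 6942 + (-13411 + 1/15894)*(-5675) = 6942 - 213154433/15894*(-5675) = 6942 + 1209651407275/15894 = 1209761743423/15894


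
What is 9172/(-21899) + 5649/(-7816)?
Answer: -195395803/171162584 ≈ -1.1416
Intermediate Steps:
9172/(-21899) + 5649/(-7816) = 9172*(-1/21899) + 5649*(-1/7816) = -9172/21899 - 5649/7816 = -195395803/171162584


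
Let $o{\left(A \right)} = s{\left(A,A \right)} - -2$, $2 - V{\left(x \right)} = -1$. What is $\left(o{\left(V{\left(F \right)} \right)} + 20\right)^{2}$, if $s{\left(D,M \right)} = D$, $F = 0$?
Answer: $625$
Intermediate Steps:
$V{\left(x \right)} = 3$ ($V{\left(x \right)} = 2 - -1 = 2 + 1 = 3$)
$o{\left(A \right)} = 2 + A$ ($o{\left(A \right)} = A - -2 = A + 2 = 2 + A$)
$\left(o{\left(V{\left(F \right)} \right)} + 20\right)^{2} = \left(\left(2 + 3\right) + 20\right)^{2} = \left(5 + 20\right)^{2} = 25^{2} = 625$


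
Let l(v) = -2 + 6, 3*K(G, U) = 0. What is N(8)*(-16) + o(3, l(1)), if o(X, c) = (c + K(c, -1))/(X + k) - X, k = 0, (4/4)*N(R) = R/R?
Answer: -53/3 ≈ -17.667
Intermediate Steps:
K(G, U) = 0 (K(G, U) = (1/3)*0 = 0)
N(R) = 1 (N(R) = R/R = 1)
l(v) = 4
o(X, c) = -X + c/X (o(X, c) = (c + 0)/(X + 0) - X = c/X - X = -X + c/X)
N(8)*(-16) + o(3, l(1)) = 1*(-16) + (-1*3 + 4/3) = -16 + (-3 + 4*(1/3)) = -16 + (-3 + 4/3) = -16 - 5/3 = -53/3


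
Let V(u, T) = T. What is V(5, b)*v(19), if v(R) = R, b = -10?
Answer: -190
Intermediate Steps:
V(5, b)*v(19) = -10*19 = -190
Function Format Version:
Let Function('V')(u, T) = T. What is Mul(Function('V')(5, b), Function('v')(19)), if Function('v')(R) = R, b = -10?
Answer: -190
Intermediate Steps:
Mul(Function('V')(5, b), Function('v')(19)) = Mul(-10, 19) = -190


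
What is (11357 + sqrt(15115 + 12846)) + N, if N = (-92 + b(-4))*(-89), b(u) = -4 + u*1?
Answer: 20257 + sqrt(27961) ≈ 20424.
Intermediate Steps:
b(u) = -4 + u
N = 8900 (N = (-92 + (-4 - 4))*(-89) = (-92 - 8)*(-89) = -100*(-89) = 8900)
(11357 + sqrt(15115 + 12846)) + N = (11357 + sqrt(15115 + 12846)) + 8900 = (11357 + sqrt(27961)) + 8900 = 20257 + sqrt(27961)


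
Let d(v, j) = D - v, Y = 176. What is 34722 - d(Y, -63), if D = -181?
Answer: 35079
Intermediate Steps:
d(v, j) = -181 - v
34722 - d(Y, -63) = 34722 - (-181 - 1*176) = 34722 - (-181 - 176) = 34722 - 1*(-357) = 34722 + 357 = 35079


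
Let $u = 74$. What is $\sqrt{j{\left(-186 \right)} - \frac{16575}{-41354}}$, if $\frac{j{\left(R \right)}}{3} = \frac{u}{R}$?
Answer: $\frac{i \sqrt{1355708182}}{41354} \approx 0.89036 i$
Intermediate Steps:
$j{\left(R \right)} = \frac{222}{R}$ ($j{\left(R \right)} = 3 \frac{74}{R} = \frac{222}{R}$)
$\sqrt{j{\left(-186 \right)} - \frac{16575}{-41354}} = \sqrt{\frac{222}{-186} - \frac{16575}{-41354}} = \sqrt{222 \left(- \frac{1}{186}\right) - - \frac{16575}{41354}} = \sqrt{- \frac{37}{31} + \frac{16575}{41354}} = \sqrt{- \frac{32783}{41354}} = \frac{i \sqrt{1355708182}}{41354}$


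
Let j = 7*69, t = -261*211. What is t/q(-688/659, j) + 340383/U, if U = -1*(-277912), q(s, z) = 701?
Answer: -15066283269/194816312 ≈ -77.336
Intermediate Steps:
t = -55071
j = 483
U = 277912
t/q(-688/659, j) + 340383/U = -55071/701 + 340383/277912 = -15066283269/194816312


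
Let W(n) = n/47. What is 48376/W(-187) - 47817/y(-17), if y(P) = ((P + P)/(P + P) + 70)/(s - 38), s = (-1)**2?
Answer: 169415111/13277 ≈ 12760.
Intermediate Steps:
W(n) = n/47 (W(n) = n*(1/47) = n/47)
s = 1
y(P) = -71/37 (y(P) = ((P + P)/(P + P) + 70)/(1 - 38) = ((2*P)/((2*P)) + 70)/(-37) = ((2*P)*(1/(2*P)) + 70)*(-1/37) = (1 + 70)*(-1/37) = 71*(-1/37) = -71/37)
48376/W(-187) - 47817/y(-17) = 48376/(((1/47)*(-187))) - 47817/(-71/37) = 48376/(-187/47) - 47817*(-37/71) = 48376*(-47/187) + 1769229/71 = -2273672/187 + 1769229/71 = 169415111/13277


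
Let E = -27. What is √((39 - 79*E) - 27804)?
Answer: 12*I*√178 ≈ 160.1*I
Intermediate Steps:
√((39 - 79*E) - 27804) = √((39 - 79*(-27)) - 27804) = √((39 + 2133) - 27804) = √(2172 - 27804) = √(-25632) = 12*I*√178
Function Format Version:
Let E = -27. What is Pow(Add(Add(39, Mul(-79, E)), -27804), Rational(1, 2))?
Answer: Mul(12, I, Pow(178, Rational(1, 2))) ≈ Mul(160.10, I)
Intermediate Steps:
Pow(Add(Add(39, Mul(-79, E)), -27804), Rational(1, 2)) = Pow(Add(Add(39, Mul(-79, -27)), -27804), Rational(1, 2)) = Pow(Add(Add(39, 2133), -27804), Rational(1, 2)) = Pow(Add(2172, -27804), Rational(1, 2)) = Pow(-25632, Rational(1, 2)) = Mul(12, I, Pow(178, Rational(1, 2)))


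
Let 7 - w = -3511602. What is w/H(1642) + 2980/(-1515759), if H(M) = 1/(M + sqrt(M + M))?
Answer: 8739960337708322/1515759 + 7023218*sqrt(821) ≈ 5.9673e+9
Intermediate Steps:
w = 3511609 (w = 7 - 1*(-3511602) = 7 + 3511602 = 3511609)
H(M) = 1/(M + sqrt(2)*sqrt(M)) (H(M) = 1/(M + sqrt(2*M)) = 1/(M + sqrt(2)*sqrt(M)))
w/H(1642) + 2980/(-1515759) = 3511609/(1/(1642 + sqrt(2)*sqrt(1642))) + 2980/(-1515759) = 3511609/(1/(1642 + 2*sqrt(821))) + 2980*(-1/1515759) = 3511609*(1642 + 2*sqrt(821)) - 2980/1515759 = (5766061978 + 7023218*sqrt(821)) - 2980/1515759 = 8739960337708322/1515759 + 7023218*sqrt(821)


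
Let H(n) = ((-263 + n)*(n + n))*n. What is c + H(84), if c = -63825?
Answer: -2589873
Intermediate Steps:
H(n) = 2*n**2*(-263 + n) (H(n) = ((-263 + n)*(2*n))*n = (2*n*(-263 + n))*n = 2*n**2*(-263 + n))
c + H(84) = -63825 + 2*84**2*(-263 + 84) = -63825 + 2*7056*(-179) = -63825 - 2526048 = -2589873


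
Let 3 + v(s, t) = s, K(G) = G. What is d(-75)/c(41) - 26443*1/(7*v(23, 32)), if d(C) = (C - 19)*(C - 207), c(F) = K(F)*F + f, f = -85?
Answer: -458237/2660 ≈ -172.27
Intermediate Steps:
v(s, t) = -3 + s
c(F) = -85 + F² (c(F) = F*F - 85 = F² - 85 = -85 + F²)
d(C) = (-207 + C)*(-19 + C) (d(C) = (-19 + C)*(-207 + C) = (-207 + C)*(-19 + C))
d(-75)/c(41) - 26443*1/(7*v(23, 32)) = (3933 + (-75)² - 226*(-75))/(-85 + 41²) - 26443*1/(7*(-3 + 23)) = (3933 + 5625 + 16950)/(-85 + 1681) - 26443/(7*20) = 26508/1596 - 26443/140 = 26508*(1/1596) - 26443*1/140 = 2209/133 - 26443/140 = -458237/2660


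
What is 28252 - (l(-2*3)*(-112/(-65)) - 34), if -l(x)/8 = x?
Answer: 1833214/65 ≈ 28203.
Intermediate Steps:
l(x) = -8*x
28252 - (l(-2*3)*(-112/(-65)) - 34) = 28252 - ((-(-16)*3)*(-112/(-65)) - 34) = 28252 - ((-8*(-6))*(-112*(-1/65)) - 34) = 28252 - (48*(112/65) - 34) = 28252 - (5376/65 - 34) = 28252 - 1*3166/65 = 28252 - 3166/65 = 1833214/65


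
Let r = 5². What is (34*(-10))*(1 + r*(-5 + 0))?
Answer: 42160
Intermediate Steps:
r = 25
(34*(-10))*(1 + r*(-5 + 0)) = (34*(-10))*(1 + 25*(-5 + 0)) = -340*(1 + 25*(-5)) = -340*(1 - 125) = -340*(-124) = 42160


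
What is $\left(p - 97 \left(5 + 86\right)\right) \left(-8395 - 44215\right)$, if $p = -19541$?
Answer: $1492440480$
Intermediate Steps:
$\left(p - 97 \left(5 + 86\right)\right) \left(-8395 - 44215\right) = \left(-19541 - 97 \left(5 + 86\right)\right) \left(-8395 - 44215\right) = \left(-19541 - 8827\right) \left(-52610\right) = \left(-28368\right) \left(-52610\right) = 1492440480$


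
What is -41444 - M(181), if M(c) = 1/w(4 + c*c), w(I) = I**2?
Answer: -44492008304901/1073545225 ≈ -41444.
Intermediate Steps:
M(c) = (4 + c**2)**(-2) (M(c) = 1/((4 + c*c)**2) = 1/((4 + c**2)**2) = (4 + c**2)**(-2))
-41444 - M(181) = -41444 - 1/(4 + 181**2)**2 = -41444 - 1/(4 + 32761)**2 = -41444 - 1/32765**2 = -41444 - 1*1/1073545225 = -41444 - 1/1073545225 = -44492008304901/1073545225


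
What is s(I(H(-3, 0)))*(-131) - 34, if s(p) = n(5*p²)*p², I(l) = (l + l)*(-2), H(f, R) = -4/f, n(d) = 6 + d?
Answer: -44739778/81 ≈ -5.5234e+5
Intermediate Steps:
I(l) = -4*l (I(l) = (2*l)*(-2) = -4*l)
s(p) = p²*(6 + 5*p²) (s(p) = (6 + 5*p²)*p² = p²*(6 + 5*p²))
s(I(H(-3, 0)))*(-131) - 34 = ((-(-16)/(-3))²*(6 + 5*(-(-16)/(-3))²))*(-131) - 34 = ((-(-16)*(-1)/3)²*(6 + 5*(-(-16)*(-1)/3)²))*(-131) - 34 = ((-4*4/3)²*(6 + 5*(-4*4/3)²))*(-131) - 34 = ((-16/3)²*(6 + 5*(-16/3)²))*(-131) - 34 = (256*(6 + 5*(256/9))/9)*(-131) - 34 = (256*(6 + 1280/9)/9)*(-131) - 34 = ((256/9)*(1334/9))*(-131) - 34 = (341504/81)*(-131) - 34 = -44737024/81 - 34 = -44739778/81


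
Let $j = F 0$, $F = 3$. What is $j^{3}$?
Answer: $0$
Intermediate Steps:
$j = 0$ ($j = 3 \cdot 0 = 0$)
$j^{3} = 0^{3} = 0$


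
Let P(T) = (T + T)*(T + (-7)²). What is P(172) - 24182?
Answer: 51842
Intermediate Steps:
P(T) = 2*T*(49 + T) (P(T) = (2*T)*(T + 49) = (2*T)*(49 + T) = 2*T*(49 + T))
P(172) - 24182 = 2*172*(49 + 172) - 24182 = 2*172*221 - 24182 = 76024 - 24182 = 51842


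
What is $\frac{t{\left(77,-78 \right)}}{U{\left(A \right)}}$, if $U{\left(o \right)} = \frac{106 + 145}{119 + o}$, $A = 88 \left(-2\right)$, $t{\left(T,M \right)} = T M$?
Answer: $\frac{342342}{251} \approx 1363.9$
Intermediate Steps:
$t{\left(T,M \right)} = M T$
$A = -176$
$U{\left(o \right)} = \frac{251}{119 + o}$
$\frac{t{\left(77,-78 \right)}}{U{\left(A \right)}} = \frac{\left(-78\right) 77}{251 \frac{1}{119 - 176}} = - \frac{6006}{251 \frac{1}{-57}} = - \frac{6006}{251 \left(- \frac{1}{57}\right)} = - \frac{6006}{- \frac{251}{57}} = \left(-6006\right) \left(- \frac{57}{251}\right) = \frac{342342}{251}$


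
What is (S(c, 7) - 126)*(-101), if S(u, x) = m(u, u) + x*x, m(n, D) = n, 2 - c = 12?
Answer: 8787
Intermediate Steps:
c = -10 (c = 2 - 1*12 = 2 - 12 = -10)
S(u, x) = u + x² (S(u, x) = u + x*x = u + x²)
(S(c, 7) - 126)*(-101) = ((-10 + 7²) - 126)*(-101) = ((-10 + 49) - 126)*(-101) = (39 - 126)*(-101) = -87*(-101) = 8787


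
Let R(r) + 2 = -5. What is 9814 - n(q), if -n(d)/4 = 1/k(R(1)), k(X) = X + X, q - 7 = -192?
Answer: 68696/7 ≈ 9813.7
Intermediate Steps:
q = -185 (q = 7 - 192 = -185)
R(r) = -7 (R(r) = -2 - 5 = -7)
k(X) = 2*X
n(d) = 2/7 (n(d) = -4/(2*(-7)) = -4/(-14) = -4*(-1/14) = 2/7)
9814 - n(q) = 9814 - 1*2/7 = 9814 - 2/7 = 68696/7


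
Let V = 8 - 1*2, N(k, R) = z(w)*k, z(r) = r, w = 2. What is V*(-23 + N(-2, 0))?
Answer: -162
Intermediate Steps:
N(k, R) = 2*k
V = 6 (V = 8 - 2 = 6)
V*(-23 + N(-2, 0)) = 6*(-23 + 2*(-2)) = 6*(-23 - 4) = 6*(-27) = -162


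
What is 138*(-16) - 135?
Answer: -2343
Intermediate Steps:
138*(-16) - 135 = -2208 - 135 = -2343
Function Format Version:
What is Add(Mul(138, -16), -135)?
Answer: -2343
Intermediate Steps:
Add(Mul(138, -16), -135) = Add(-2208, -135) = -2343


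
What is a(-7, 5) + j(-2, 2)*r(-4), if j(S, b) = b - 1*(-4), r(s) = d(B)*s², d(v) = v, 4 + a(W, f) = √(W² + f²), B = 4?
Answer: 380 + √74 ≈ 388.60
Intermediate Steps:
a(W, f) = -4 + √(W² + f²)
r(s) = 4*s²
j(S, b) = 4 + b (j(S, b) = b + 4 = 4 + b)
a(-7, 5) + j(-2, 2)*r(-4) = (-4 + √((-7)² + 5²)) + (4 + 2)*(4*(-4)²) = (-4 + √(49 + 25)) + 6*(4*16) = (-4 + √74) + 6*64 = (-4 + √74) + 384 = 380 + √74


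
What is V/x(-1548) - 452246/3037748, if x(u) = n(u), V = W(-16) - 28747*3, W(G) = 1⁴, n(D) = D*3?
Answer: 32484394637/1763412714 ≈ 18.421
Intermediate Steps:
n(D) = 3*D
W(G) = 1
V = -86240 (V = 1 - 28747*3 = 1 - 89*969 = 1 - 86241 = -86240)
x(u) = 3*u
V/x(-1548) - 452246/3037748 = -86240/(3*(-1548)) - 452246/3037748 = -86240/(-4644) - 452246*1/3037748 = -86240*(-1/4644) - 226123/1518874 = 21560/1161 - 226123/1518874 = 32484394637/1763412714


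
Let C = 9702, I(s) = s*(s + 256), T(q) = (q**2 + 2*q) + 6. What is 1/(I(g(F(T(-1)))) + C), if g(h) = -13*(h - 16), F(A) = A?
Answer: 1/66759 ≈ 1.4979e-5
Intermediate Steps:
T(q) = 6 + q**2 + 2*q
g(h) = 208 - 13*h (g(h) = -13*(-16 + h) = 208 - 13*h)
I(s) = s*(256 + s)
1/(I(g(F(T(-1)))) + C) = 1/((208 - 13*(6 + (-1)**2 + 2*(-1)))*(256 + (208 - 13*(6 + (-1)**2 + 2*(-1)))) + 9702) = 1/((208 - 13*(6 + 1 - 2))*(256 + (208 - 13*(6 + 1 - 2))) + 9702) = 1/((208 - 13*5)*(256 + (208 - 13*5)) + 9702) = 1/((208 - 65)*(256 + (208 - 65)) + 9702) = 1/(143*(256 + 143) + 9702) = 1/(143*399 + 9702) = 1/(57057 + 9702) = 1/66759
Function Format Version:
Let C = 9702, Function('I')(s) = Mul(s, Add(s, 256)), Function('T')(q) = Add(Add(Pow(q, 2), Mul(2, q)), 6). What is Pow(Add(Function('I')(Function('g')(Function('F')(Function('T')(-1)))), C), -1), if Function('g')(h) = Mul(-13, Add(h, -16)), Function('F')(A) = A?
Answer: Rational(1, 66759) ≈ 1.4979e-5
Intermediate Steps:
Function('T')(q) = Add(6, Pow(q, 2), Mul(2, q))
Function('g')(h) = Add(208, Mul(-13, h)) (Function('g')(h) = Mul(-13, Add(-16, h)) = Add(208, Mul(-13, h)))
Function('I')(s) = Mul(s, Add(256, s))
Pow(Add(Function('I')(Function('g')(Function('F')(Function('T')(-1)))), C), -1) = Pow(Add(Mul(Add(208, Mul(-13, Add(6, Pow(-1, 2), Mul(2, -1)))), Add(256, Add(208, Mul(-13, Add(6, Pow(-1, 2), Mul(2, -1)))))), 9702), -1) = Pow(Add(Mul(Add(208, Mul(-13, Add(6, 1, -2))), Add(256, Add(208, Mul(-13, Add(6, 1, -2))))), 9702), -1) = Pow(Add(Mul(Add(208, Mul(-13, 5)), Add(256, Add(208, Mul(-13, 5)))), 9702), -1) = Pow(Add(Mul(Add(208, -65), Add(256, Add(208, -65))), 9702), -1) = Pow(Add(Mul(143, Add(256, 143)), 9702), -1) = Pow(Add(Mul(143, 399), 9702), -1) = Pow(Add(57057, 9702), -1) = Pow(66759, -1) = Rational(1, 66759)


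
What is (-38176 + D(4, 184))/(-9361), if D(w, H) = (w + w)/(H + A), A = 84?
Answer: 2557790/627187 ≈ 4.0782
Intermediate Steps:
D(w, H) = 2*w/(84 + H) (D(w, H) = (w + w)/(H + 84) = (2*w)/(84 + H) = 2*w/(84 + H))
(-38176 + D(4, 184))/(-9361) = (-38176 + 2*4/(84 + 184))/(-9361) = (-38176 + 2*4/268)*(-1/9361) = (-38176 + 2*4*(1/268))*(-1/9361) = (-38176 + 2/67)*(-1/9361) = -2557790/67*(-1/9361) = 2557790/627187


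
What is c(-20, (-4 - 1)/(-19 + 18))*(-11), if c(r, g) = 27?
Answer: -297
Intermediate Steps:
c(-20, (-4 - 1)/(-19 + 18))*(-11) = 27*(-11) = -297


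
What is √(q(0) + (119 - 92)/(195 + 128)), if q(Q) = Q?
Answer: 3*√969/323 ≈ 0.28912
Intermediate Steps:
√(q(0) + (119 - 92)/(195 + 128)) = √(0 + (119 - 92)/(195 + 128)) = √(0 + 27/323) = √(27/323) = 3*√969/323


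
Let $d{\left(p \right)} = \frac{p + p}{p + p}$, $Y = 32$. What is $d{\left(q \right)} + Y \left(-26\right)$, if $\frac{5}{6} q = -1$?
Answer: $-831$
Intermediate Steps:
$q = - \frac{6}{5}$ ($q = \frac{6}{5} \left(-1\right) = - \frac{6}{5} \approx -1.2$)
$d{\left(p \right)} = 1$ ($d{\left(p \right)} = \frac{2 p}{2 p} = 2 p \frac{1}{2 p} = 1$)
$d{\left(q \right)} + Y \left(-26\right) = 1 + 32 \left(-26\right) = 1 - 832 = -831$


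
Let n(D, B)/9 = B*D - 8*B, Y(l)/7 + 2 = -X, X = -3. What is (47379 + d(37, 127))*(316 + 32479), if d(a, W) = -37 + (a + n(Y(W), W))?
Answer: 1516309620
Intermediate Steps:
Y(l) = 7 (Y(l) = -14 + 7*(-1*(-3)) = -14 + 7*3 = -14 + 21 = 7)
n(D, B) = -72*B + 9*B*D (n(D, B) = 9*(B*D - 8*B) = 9*(-8*B + B*D) = -72*B + 9*B*D)
d(a, W) = -37 + a - 9*W (d(a, W) = -37 + (a + 9*W*(-8 + 7)) = -37 + (a + 9*W*(-1)) = -37 + (a - 9*W) = -37 + a - 9*W)
(47379 + d(37, 127))*(316 + 32479) = (47379 + (-37 + 37 - 9*127))*(316 + 32479) = (47379 + (-37 + 37 - 1143))*32795 = (47379 - 1143)*32795 = 46236*32795 = 1516309620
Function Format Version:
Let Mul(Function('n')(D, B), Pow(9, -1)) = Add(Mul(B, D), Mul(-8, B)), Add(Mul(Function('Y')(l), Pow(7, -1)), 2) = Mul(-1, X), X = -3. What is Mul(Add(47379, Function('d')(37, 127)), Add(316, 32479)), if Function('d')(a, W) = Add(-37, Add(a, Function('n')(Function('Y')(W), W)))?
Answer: 1516309620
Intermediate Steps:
Function('Y')(l) = 7 (Function('Y')(l) = Add(-14, Mul(7, Mul(-1, -3))) = Add(-14, Mul(7, 3)) = Add(-14, 21) = 7)
Function('n')(D, B) = Add(Mul(-72, B), Mul(9, B, D)) (Function('n')(D, B) = Mul(9, Add(Mul(B, D), Mul(-8, B))) = Mul(9, Add(Mul(-8, B), Mul(B, D))) = Add(Mul(-72, B), Mul(9, B, D)))
Function('d')(a, W) = Add(-37, a, Mul(-9, W)) (Function('d')(a, W) = Add(-37, Add(a, Mul(9, W, Add(-8, 7)))) = Add(-37, Add(a, Mul(9, W, -1))) = Add(-37, Add(a, Mul(-9, W))) = Add(-37, a, Mul(-9, W)))
Mul(Add(47379, Function('d')(37, 127)), Add(316, 32479)) = Mul(Add(47379, Add(-37, 37, Mul(-9, 127))), Add(316, 32479)) = Mul(Add(47379, Add(-37, 37, -1143)), 32795) = Mul(Add(47379, -1143), 32795) = Mul(46236, 32795) = 1516309620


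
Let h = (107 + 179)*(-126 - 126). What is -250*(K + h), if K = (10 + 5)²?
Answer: 17961750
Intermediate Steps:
K = 225 (K = 15² = 225)
h = -72072 (h = 286*(-252) = -72072)
-250*(K + h) = -250*(225 - 72072) = -250*(-71847) = 17961750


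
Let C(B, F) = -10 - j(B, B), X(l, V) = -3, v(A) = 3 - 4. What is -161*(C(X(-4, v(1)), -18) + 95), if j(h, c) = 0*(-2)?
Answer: -13685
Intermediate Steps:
v(A) = -1
j(h, c) = 0
C(B, F) = -10 (C(B, F) = -10 - 1*0 = -10 + 0 = -10)
-161*(C(X(-4, v(1)), -18) + 95) = -161*(-10 + 95) = -161*85 = -13685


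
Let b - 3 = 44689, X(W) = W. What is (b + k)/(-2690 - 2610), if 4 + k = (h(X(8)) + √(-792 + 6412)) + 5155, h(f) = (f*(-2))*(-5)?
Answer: -49923/5300 - √1405/2650 ≈ -9.4336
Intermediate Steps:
h(f) = 10*f (h(f) = -2*f*(-5) = 10*f)
k = 5231 + 2*√1405 (k = -4 + ((10*8 + √(-792 + 6412)) + 5155) = -4 + ((80 + √5620) + 5155) = -4 + ((80 + 2*√1405) + 5155) = -4 + (5235 + 2*√1405) = 5231 + 2*√1405 ≈ 5306.0)
b = 44692 (b = 3 + 44689 = 44692)
(b + k)/(-2690 - 2610) = (44692 + (5231 + 2*√1405))/(-2690 - 2610) = (49923 + 2*√1405)/(-5300) = (49923 + 2*√1405)*(-1/5300) = -49923/5300 - √1405/2650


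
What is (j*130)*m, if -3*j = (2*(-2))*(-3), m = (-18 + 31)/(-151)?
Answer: 6760/151 ≈ 44.768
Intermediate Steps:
m = -13/151 (m = 13*(-1/151) = -13/151 ≈ -0.086093)
j = -4 (j = -2*(-2)*(-3)/3 = -(-4)*(-3)/3 = -1/3*12 = -4)
(j*130)*m = -4*130*(-13/151) = -520*(-13/151) = 6760/151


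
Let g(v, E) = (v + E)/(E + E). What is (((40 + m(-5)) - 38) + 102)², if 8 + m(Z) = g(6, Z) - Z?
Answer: 1018081/100 ≈ 10181.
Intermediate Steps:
g(v, E) = (E + v)/(2*E) (g(v, E) = (E + v)/((2*E)) = (E + v)*(1/(2*E)) = (E + v)/(2*E))
m(Z) = -8 - Z + (6 + Z)/(2*Z) (m(Z) = -8 + ((Z + 6)/(2*Z) - Z) = -8 + ((6 + Z)/(2*Z) - Z) = -8 + (-Z + (6 + Z)/(2*Z)) = -8 - Z + (6 + Z)/(2*Z))
(((40 + m(-5)) - 38) + 102)² = (((40 + (-15/2 - 1*(-5) + 3/(-5))) - 38) + 102)² = (((40 + (-15/2 + 5 + 3*(-⅕))) - 38) + 102)² = (((40 + (-15/2 + 5 - ⅗)) - 38) + 102)² = (((40 - 31/10) - 38) + 102)² = ((369/10 - 38) + 102)² = (-11/10 + 102)² = (1009/10)² = 1018081/100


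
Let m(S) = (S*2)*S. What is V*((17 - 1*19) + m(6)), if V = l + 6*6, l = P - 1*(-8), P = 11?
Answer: 3850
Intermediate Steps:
m(S) = 2*S² (m(S) = (2*S)*S = 2*S²)
l = 19 (l = 11 - 1*(-8) = 11 + 8 = 19)
V = 55 (V = 19 + 6*6 = 19 + 36 = 55)
V*((17 - 1*19) + m(6)) = 55*((17 - 1*19) + 2*6²) = 55*((17 - 19) + 2*36) = 55*(-2 + 72) = 55*70 = 3850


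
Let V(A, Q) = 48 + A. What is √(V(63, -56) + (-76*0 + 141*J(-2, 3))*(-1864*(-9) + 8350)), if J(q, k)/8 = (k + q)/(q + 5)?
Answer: √9447487 ≈ 3073.7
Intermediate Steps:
J(q, k) = 8*(k + q)/(5 + q) (J(q, k) = 8*((k + q)/(q + 5)) = 8*((k + q)/(5 + q)) = 8*(k + q)/(5 + q))
√(V(63, -56) + (-76*0 + 141*J(-2, 3))*(-1864*(-9) + 8350)) = √((48 + 63) + (-76*0 + 141*(8*(3 - 2)/(5 - 2)))*(-1864*(-9) + 8350)) = √(111 + (0 + 141*(8*1/3))*(16776 + 8350)) = √(111 + (0 + 141*(8*(⅓)*1))*25126) = √(111 + (0 + 141*(8/3))*25126) = √(111 + (0 + 376)*25126) = √(111 + 376*25126) = √(111 + 9447376) = √9447487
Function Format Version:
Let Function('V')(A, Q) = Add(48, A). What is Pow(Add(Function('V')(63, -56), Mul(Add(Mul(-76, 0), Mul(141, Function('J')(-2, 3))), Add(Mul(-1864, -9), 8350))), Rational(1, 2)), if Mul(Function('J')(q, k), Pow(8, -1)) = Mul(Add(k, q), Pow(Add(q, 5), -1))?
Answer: Pow(9447487, Rational(1, 2)) ≈ 3073.7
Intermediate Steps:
Function('J')(q, k) = Mul(8, Pow(Add(5, q), -1), Add(k, q)) (Function('J')(q, k) = Mul(8, Mul(Add(k, q), Pow(Add(q, 5), -1))) = Mul(8, Mul(Add(k, q), Pow(Add(5, q), -1))) = Mul(8, Mul(Pow(Add(5, q), -1), Add(k, q))) = Mul(8, Pow(Add(5, q), -1), Add(k, q)))
Pow(Add(Function('V')(63, -56), Mul(Add(Mul(-76, 0), Mul(141, Function('J')(-2, 3))), Add(Mul(-1864, -9), 8350))), Rational(1, 2)) = Pow(Add(Add(48, 63), Mul(Add(Mul(-76, 0), Mul(141, Mul(8, Pow(Add(5, -2), -1), Add(3, -2)))), Add(Mul(-1864, -9), 8350))), Rational(1, 2)) = Pow(Add(111, Mul(Add(0, Mul(141, Mul(8, Pow(3, -1), 1))), Add(16776, 8350))), Rational(1, 2)) = Pow(Add(111, Mul(Add(0, Mul(141, Mul(8, Rational(1, 3), 1))), 25126)), Rational(1, 2)) = Pow(Add(111, Mul(Add(0, Mul(141, Rational(8, 3))), 25126)), Rational(1, 2)) = Pow(Add(111, Mul(Add(0, 376), 25126)), Rational(1, 2)) = Pow(Add(111, Mul(376, 25126)), Rational(1, 2)) = Pow(Add(111, 9447376), Rational(1, 2)) = Pow(9447487, Rational(1, 2))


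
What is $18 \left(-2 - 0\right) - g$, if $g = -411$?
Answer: $375$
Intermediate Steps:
$18 \left(-2 - 0\right) - g = 18 \left(-2 - 0\right) - -411 = 18 \left(-2 + 0\right) + 411 = 18 \left(-2\right) + 411 = -36 + 411 = 375$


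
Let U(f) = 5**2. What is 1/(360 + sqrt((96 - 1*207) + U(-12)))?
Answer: 180/64843 - I*sqrt(86)/129686 ≈ 0.0027759 - 7.1508e-5*I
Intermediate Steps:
U(f) = 25
1/(360 + sqrt((96 - 1*207) + U(-12))) = 1/(360 + sqrt((96 - 1*207) + 25)) = 1/(360 + sqrt((96 - 207) + 25)) = 1/(360 + sqrt(-111 + 25)) = 1/(360 + sqrt(-86)) = 1/(360 + I*sqrt(86))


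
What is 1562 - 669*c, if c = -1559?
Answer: 1044533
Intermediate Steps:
1562 - 669*c = 1562 - 669*(-1559) = 1562 + 1042971 = 1044533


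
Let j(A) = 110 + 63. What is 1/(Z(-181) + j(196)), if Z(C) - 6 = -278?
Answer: -1/99 ≈ -0.010101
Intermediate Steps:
j(A) = 173
Z(C) = -272 (Z(C) = 6 - 278 = -272)
1/(Z(-181) + j(196)) = 1/(-272 + 173) = 1/(-99) = -1/99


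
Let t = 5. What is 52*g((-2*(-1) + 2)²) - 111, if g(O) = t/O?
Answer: -379/4 ≈ -94.750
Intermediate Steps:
g(O) = 5/O
52*g((-2*(-1) + 2)²) - 111 = 52*(5/((-2*(-1) + 2)²)) - 111 = 52*(5/((2 + 2)²)) - 111 = 52*(5/(4²)) - 111 = 52*(5/16) - 111 = 65/4 - 111 = -379/4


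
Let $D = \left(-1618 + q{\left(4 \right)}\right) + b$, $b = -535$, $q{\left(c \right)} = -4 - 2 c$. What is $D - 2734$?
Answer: $-4899$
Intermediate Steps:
$D = -2165$ ($D = \left(-1618 - 12\right) - 535 = -1630 - 535 = -2165$)
$D - 2734 = -2165 - 2734 = -4899$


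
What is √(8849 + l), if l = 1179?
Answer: 2*√2507 ≈ 100.14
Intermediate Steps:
√(8849 + l) = √(8849 + 1179) = √10028 = 2*√2507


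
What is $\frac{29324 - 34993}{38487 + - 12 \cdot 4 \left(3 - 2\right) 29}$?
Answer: $- \frac{5669}{37095} \approx -0.15282$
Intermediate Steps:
$\frac{29324 - 34993}{38487 + - 12 \cdot 4 \left(3 - 2\right) 29} = - \frac{5669}{38487 + - 12 \cdot 4 \cdot 1 \cdot 29} = - \frac{5669}{38487 + \left(-12\right) 4 \cdot 29} = - \frac{5669}{38487 - 1392} = - \frac{5669}{37095}$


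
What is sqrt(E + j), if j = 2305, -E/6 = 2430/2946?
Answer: 5*sqrt(22179943)/491 ≈ 47.959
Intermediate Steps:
E = -2430/491 (E = -14580/2946 = -6*405/491 = -2430/491 ≈ -4.9491)
sqrt(E + j) = sqrt(-2430/491 + 2305) = sqrt(1129325/491) = 5*sqrt(22179943)/491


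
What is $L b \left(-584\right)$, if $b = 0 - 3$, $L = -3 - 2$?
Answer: $-8760$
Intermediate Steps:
$L = -5$
$b = -3$ ($b = 0 - 3 = -3$)
$L b \left(-584\right) = \left(-5\right) \left(-3\right) \left(-584\right) = 15 \left(-584\right) = -8760$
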